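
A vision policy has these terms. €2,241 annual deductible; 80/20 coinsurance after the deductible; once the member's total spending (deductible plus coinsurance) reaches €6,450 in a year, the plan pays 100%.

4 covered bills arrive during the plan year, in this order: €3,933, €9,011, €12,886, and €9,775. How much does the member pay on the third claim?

#1 (€3,933): €2,241 finishes the deductible; €1,692 goes to coinsurance; member's 20% is €338.40. Cost to member: €2,579.40. OOP to date €2,579.40.
#2 (€9,011): 20% coinsurance on €9,011 = €1,802.20. Member pays €1,802.20; OOP now €4,381.60.
#3 (€12,886): deductible already satisfied, so member's share is 20% × €12,886 = €2,577.20. That would push OOP to €6,958.80, over the €6,450 cap, so member pays €6,450 − €4,381.60 = €2,068.40.

€2,068.40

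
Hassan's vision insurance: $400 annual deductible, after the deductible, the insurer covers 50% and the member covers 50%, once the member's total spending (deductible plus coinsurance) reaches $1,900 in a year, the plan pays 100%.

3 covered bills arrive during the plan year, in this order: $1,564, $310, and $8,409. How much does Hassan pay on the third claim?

Claim 1 — $1,564: deductible takes $400, $1,164 remains; 50% of $1,164 = $582. Member owes $982 (running OOP $982).
Claim 2 — $310: deductible already satisfied, so member's share is 50% × $310 = $155. Member pays $155; OOP now $1,137.
Claim 3 — $8,409: 50% coinsurance on $8,409 = $4,204.50. Adding that to $1,137 gives $5,341.50, past the $1,900 cap; member pays only $1,900 − $1,137 = $763.

$763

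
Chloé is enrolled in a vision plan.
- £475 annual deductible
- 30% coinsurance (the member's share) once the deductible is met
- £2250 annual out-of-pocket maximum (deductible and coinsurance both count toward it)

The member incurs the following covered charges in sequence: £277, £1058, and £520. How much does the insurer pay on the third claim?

£364

#1 (£277): fully absorbed by the deductible. Cost to member: £277. OOP to date £277. Plan pays £277 − £277 = £0.
#2 (£1058): deductible takes £198, £860 remains; 30% of £860 = £258. Member owes £456 (running OOP £733). Plan pays £1058 − £456 = £602.
#3 (£520): deductible met; 30% of £520 = £156. Cost to member: £156. OOP to date £889. Plan pays £520 − £156 = £364.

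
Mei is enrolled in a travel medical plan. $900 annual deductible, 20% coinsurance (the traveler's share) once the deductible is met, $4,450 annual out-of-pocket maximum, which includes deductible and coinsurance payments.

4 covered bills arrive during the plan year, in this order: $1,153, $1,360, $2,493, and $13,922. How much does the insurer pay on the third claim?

Bill 1, $1,153: $900 to deductible, leaving $253; 20% of $253 = $50.60. Traveler owes $950.60 (running OOP $950.60). Insurer: $1,153 − $950.60 = $202.40.
Bill 2, $1,360: deductible already satisfied, so traveler's share is 20% × $1,360 = $272. Cost to traveler: $272. OOP to date $1,222.60. Insurer: $1,360 − $272 = $1,088.
Bill 3, $2,493: deductible met; 20% of $2,493 = $498.60. Traveler pays $498.60; OOP now $1,721.20. Plan pays $2,493 − $498.60 = $1,994.40.

$1,994.40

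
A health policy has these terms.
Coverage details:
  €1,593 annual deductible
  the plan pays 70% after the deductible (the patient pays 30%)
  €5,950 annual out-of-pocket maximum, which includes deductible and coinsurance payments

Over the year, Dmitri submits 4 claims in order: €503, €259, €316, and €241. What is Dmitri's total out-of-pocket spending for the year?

Bill 1, €503: entire amount goes to the deductible. Cost to patient: €503. OOP to date €503.
Bill 2, €259: entire amount goes to the deductible. Cost to patient: €259. OOP to date €762.
Bill 3, €316: all of it applies to the deductible. Patient owes €316 (running OOP €1,078).
Bill 4, €241: fully absorbed by the deductible. Patient pays €241; OOP now €1,319.
Total paid by the patient: €503 + €259 + €316 + €241 = €1,319.

€1,319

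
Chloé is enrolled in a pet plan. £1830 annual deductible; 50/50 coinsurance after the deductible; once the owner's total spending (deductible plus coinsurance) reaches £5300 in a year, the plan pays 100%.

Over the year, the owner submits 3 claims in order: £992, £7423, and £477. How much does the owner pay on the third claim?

£177.50

#1 (£992): all of it applies to the deductible. Owner owes £992 (running OOP £992).
#2 (£7423): deductible takes £838, £6585 remains; owner's 50% is £3292.50. Owner owes £4130.50 (running OOP £5122.50).
#3 (£477): 50% coinsurance on £477 = £238.50. OOP would hit £5361 > £5300, so the cap limits the owner to £5300 − £5122.50 = £177.50.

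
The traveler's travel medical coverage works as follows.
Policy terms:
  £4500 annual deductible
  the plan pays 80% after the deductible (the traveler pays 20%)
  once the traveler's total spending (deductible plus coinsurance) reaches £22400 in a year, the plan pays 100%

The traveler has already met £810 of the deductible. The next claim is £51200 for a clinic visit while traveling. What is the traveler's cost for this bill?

£13192

Remaining deductible: £4500 − £810 = £3690.
After the £3690 deductible portion, £51200 − £3690 = £47510 is subject to coinsurance.
Coinsurance: £47510 × 20% = £9502.
That puts the traveler's cost at £3690 + £9502 = £13192 before any cap.
Total out-of-pocket so far would be £810 + £13192 = £14002, below the £22400 cap — no reduction.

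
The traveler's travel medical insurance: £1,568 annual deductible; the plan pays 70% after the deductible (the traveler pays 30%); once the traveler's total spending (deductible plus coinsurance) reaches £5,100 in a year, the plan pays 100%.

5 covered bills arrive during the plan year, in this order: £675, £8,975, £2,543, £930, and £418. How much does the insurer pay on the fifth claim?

Claim 1 — £675: all of it applies to the deductible. Traveler owes £675 (running OOP £675). Plan pays £675 − £675 = £0.
Claim 2 — £8,975: £893 finishes the deductible; £8,082 goes to coinsurance; traveler's 30% is £2,424.60. Traveler pays £3,317.60; OOP now £3,992.60. Plan pays £8,975 − £3,317.60 = £5,657.40.
Claim 3 — £2,543: deductible met; 30% of £2,543 = £762.90. Cost to traveler: £762.90. OOP to date £4,755.50. Plan pays £2,543 − £762.90 = £1,780.10.
Claim 4 — £930: deductible met; 30% of £930 = £279. Cost to traveler: £279. OOP to date £5,034.50. Insurer: £930 − £279 = £651.
Claim 5 — £418: deductible already satisfied, so traveler's share is 30% × £418 = £125.40. OOP would hit £5,159.90 > £5,100, so the cap limits the traveler to £5,100 − £5,034.50 = £65.50. Plan pays £418 − £65.50 = £352.50.

£352.50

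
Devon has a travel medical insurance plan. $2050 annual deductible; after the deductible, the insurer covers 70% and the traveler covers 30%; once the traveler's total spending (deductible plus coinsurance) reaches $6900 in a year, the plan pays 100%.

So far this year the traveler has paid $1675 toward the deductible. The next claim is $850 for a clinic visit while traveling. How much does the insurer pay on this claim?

$332.50

Remaining deductible: $2050 − $1675 = $375.
After the $375 deductible portion, $850 − $375 = $475 is subject to coinsurance.
Traveler's 30% share of $475 is $142.50.
So the traveler owes $375 + $142.50 = $517.50 before any cap.
Total out-of-pocket so far would be $1675 + $517.50 = $2192.50, below the $6900 cap — no reduction.
Insurer pays the balance: $850 − $517.50 = $332.50.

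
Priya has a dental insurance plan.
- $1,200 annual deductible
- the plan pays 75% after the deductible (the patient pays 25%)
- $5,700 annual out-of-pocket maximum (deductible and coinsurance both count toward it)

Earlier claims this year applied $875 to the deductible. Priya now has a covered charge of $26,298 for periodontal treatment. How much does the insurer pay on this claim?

Remaining deductible: $1,200 − $875 = $325.
The remaining $25,973 (= $26,298 − $325) moves to coinsurance.
Coinsurance: $25,973 × 25% = $6,493.25.
Patient responsibility before any cap: $325 + $6,493.25 = $6,818.25.
Adding $6,818.25 to the $875 already spent would give $7,693.25, which exceeds the $5,700 cap; the patient pays just $5,700 − $875 = $4,825.
Insurer pays the balance: $26,298 − $4,825 = $21,473.

$21,473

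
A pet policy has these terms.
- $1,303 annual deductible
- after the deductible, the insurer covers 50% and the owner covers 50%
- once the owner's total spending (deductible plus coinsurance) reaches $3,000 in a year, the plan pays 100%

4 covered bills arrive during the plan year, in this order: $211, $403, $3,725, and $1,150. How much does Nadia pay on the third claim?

#1 ($211): all of it applies to the deductible. Owner pays $211; OOP now $211.
#2 ($403): all of it applies to the deductible. Owner owes $403 (running OOP $614).
#3 ($3,725): $689 to deductible, leaving $3,036; coinsurance $3,036 × 50% = $1,518. Owner pays $2,207; OOP now $2,821.

$2,207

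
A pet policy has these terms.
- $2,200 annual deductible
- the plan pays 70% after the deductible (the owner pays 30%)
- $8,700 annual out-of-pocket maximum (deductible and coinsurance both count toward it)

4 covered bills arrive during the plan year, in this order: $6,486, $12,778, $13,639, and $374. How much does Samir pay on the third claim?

$1,380.80

Claim 1 — $6,486: $2,200 finishes the deductible; $4,286 goes to coinsurance; 30% of $4,286 = $1,285.80. Owner pays $3,485.80; OOP now $3,485.80.
Claim 2 — $12,778: 30% coinsurance on $12,778 = $3,833.40. Owner pays $3,833.40; OOP now $7,319.20.
Claim 3 — $13,639: deductible already satisfied, so owner's share is 30% × $13,639 = $4,091.70. OOP would hit $11,410.90 > $8,700, so the cap limits the owner to $8,700 − $7,319.20 = $1,380.80.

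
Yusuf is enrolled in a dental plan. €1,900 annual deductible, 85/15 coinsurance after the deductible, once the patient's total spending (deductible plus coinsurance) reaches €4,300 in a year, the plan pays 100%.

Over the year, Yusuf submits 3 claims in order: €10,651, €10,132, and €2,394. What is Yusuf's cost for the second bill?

€1,087.35

Claim 1 (€10,651): deductible takes €1,900, €8,751 remains; coinsurance €8,751 × 15% = €1,312.65. Patient pays €3,212.65; OOP now €3,212.65.
Claim 2 (€10,132): deductible already satisfied, so patient's share is 15% × €10,132 = €1,519.80. That would push OOP to €4,732.45, over the €4,300 cap, so patient pays €4,300 − €3,212.65 = €1,087.35.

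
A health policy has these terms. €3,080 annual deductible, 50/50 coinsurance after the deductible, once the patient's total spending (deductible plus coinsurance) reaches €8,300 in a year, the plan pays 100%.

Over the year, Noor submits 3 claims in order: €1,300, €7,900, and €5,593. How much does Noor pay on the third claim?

€2,160

Claim 1 — €1,300: all of it applies to the deductible. Patient owes €1,300 (running OOP €1,300).
Claim 2 — €7,900: €1,780 finishes the deductible; €6,120 goes to coinsurance; patient's 50% is €3,060. Cost to patient: €4,840. OOP to date €6,140.
Claim 3 — €5,593: 50% coinsurance on €5,593 = €2,796.50. That would push OOP to €8,936.50, over the €8,300 cap, so patient pays €8,300 − €6,140 = €2,160.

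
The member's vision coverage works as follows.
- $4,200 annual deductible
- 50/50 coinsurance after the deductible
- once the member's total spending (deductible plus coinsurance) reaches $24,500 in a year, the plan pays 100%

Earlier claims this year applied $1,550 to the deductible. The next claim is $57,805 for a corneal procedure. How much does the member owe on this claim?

$22,950

$1,550 of the $4,200 deductible is already met, leaving $2,650.
After the $2,650 deductible portion, $57,805 − $2,650 = $55,155 is subject to coinsurance.
Member's 50% share of $55,155 is $27,577.50.
So the member owes $2,650 + $27,577.50 = $30,227.50 before any cap.
Year-to-date out-of-pocket would reach $1,550 + $30,227.50 = $31,777.50, above the $24,500 maximum, so the member pays only $24,500 − $1,550 = $22,950.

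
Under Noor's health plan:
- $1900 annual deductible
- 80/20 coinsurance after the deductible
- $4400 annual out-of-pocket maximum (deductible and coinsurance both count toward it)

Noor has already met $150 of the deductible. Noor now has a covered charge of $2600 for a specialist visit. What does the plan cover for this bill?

$680

Remaining deductible: $1900 − $150 = $1750.
The remaining $850 (= $2600 − $1750) moves to coinsurance.
Coinsurance: $850 × 20% = $170.
So the patient owes $1750 + $170 = $1920 before any cap.
Cumulative spending $150 + $1920 = $2070 stays under the $4400 maximum.
The plan picks up $2600 − $1920 = $680.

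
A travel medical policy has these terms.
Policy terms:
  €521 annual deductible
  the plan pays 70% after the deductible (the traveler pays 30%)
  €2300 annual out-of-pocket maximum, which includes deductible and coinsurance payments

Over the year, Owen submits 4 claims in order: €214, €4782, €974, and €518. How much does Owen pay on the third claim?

€292.20

Bill 1, €214: fully absorbed by the deductible. Cost to traveler: €214. OOP to date €214.
Bill 2, €4782: deductible takes €307, €4475 remains; traveler's 30% is €1342.50. Traveler pays €1649.50; OOP now €1863.50.
Bill 3, €974: deductible already satisfied, so traveler's share is 30% × €974 = €292.20. Traveler owes €292.20 (running OOP €2155.70).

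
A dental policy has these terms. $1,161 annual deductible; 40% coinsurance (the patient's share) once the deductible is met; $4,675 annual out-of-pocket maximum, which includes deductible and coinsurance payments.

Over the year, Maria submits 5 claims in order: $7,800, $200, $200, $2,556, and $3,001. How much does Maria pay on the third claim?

Bill 1, $7,800: $1,161 to deductible, leaving $6,639; patient's 40% is $2,655.60. Patient pays $3,816.60; OOP now $3,816.60.
Bill 2, $200: deductible met; 40% of $200 = $80. Patient owes $80 (running OOP $3,896.60).
Bill 3, $200: 40% coinsurance on $200 = $80. Cost to patient: $80. OOP to date $3,976.60.

$80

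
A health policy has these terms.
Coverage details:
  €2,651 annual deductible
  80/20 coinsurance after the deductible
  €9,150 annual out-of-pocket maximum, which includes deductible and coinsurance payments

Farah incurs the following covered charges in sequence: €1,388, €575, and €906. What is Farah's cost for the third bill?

Claim 1 — €1,388: entire amount goes to the deductible. Patient pays €1,388; OOP now €1,388.
Claim 2 — €575: entire amount goes to the deductible. Patient pays €575; OOP now €1,963.
Claim 3 — €906: €688 to deductible, leaving €218; coinsurance €218 × 20% = €43.60. Patient pays €731.60; OOP now €2,694.60.

€731.60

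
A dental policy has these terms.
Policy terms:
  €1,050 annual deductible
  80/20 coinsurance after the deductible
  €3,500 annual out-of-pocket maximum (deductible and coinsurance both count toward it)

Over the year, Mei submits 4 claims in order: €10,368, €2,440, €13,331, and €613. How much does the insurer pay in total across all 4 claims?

#1 (€10,368): deductible takes €1,050, €9,318 remains; 20% of €9,318 = €1,863.60. Patient pays €2,913.60; OOP now €2,913.60. Plan pays €10,368 − €2,913.60 = €7,454.40.
#2 (€2,440): deductible already satisfied, so patient's share is 20% × €2,440 = €488. Cost to patient: €488. OOP to date €3,401.60. Plan pays €2,440 − €488 = €1,952.
#3 (€13,331): deductible already satisfied, so patient's share is 20% × €13,331 = €2,666.20. Adding that to €3,401.60 gives €6,067.80, past the €3,500 cap; patient pays only €3,500 − €3,401.60 = €98.40. Insurer: €13,331 − €98.40 = €13,232.60.
#4 (€613): deductible already satisfied, so patient's share is 20% × €613 = €122.60. Adding that to €3,500 gives €3,622.60, past the €3,500 cap; patient pays only €3,500 − €3,500 = €0. Plan pays €613 − €0 = €613.
Insurer total: €7,454.40 + €1,952 + €13,232.60 + €613 = €23,252.

€23,252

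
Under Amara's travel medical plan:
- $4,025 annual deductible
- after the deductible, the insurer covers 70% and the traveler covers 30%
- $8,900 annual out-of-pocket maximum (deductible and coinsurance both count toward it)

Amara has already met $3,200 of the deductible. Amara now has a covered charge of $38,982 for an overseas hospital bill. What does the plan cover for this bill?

Deductible still to meet: $4,025 − $3,200 = $825.
That leaves $38,982 − $825 = $38,157 for coinsurance.
Traveler's 30% share of $38,157 is $11,447.10.
Traveler responsibility before any cap: $825 + $11,447.10 = $12,272.10.
Adding $12,272.10 to the $3,200 already spent would give $15,472.10, which exceeds the $8,900 cap; the traveler pays just $8,900 − $3,200 = $5,700.
The plan picks up $38,982 − $5,700 = $33,282.

$33,282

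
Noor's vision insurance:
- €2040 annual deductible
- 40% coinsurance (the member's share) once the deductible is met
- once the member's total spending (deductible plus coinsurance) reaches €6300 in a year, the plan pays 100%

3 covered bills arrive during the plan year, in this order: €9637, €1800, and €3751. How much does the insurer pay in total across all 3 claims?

€8888

#1 (€9637): €2040 finishes the deductible; €7597 goes to coinsurance; coinsurance €7597 × 40% = €3038.80. Cost to member: €5078.80. OOP to date €5078.80. Insurer: €9637 − €5078.80 = €4558.20.
#2 (€1800): deductible met; 40% of €1800 = €720. Member pays €720; OOP now €5798.80. Plan pays €1800 − €720 = €1080.
#3 (€3751): deductible met; 40% of €3751 = €1500.40. OOP would hit €7299.20 > €6300, so the cap limits the member to €6300 − €5798.80 = €501.20. Plan pays €3751 − €501.20 = €3249.80.
Insurer total: €4558.20 + €1080 + €3249.80 = €8888.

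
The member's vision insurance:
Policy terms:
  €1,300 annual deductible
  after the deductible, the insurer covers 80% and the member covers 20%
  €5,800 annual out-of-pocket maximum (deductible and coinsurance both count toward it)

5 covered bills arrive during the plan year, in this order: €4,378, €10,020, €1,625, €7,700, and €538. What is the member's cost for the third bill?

€325

Claim 1 (€4,378): deductible takes €1,300, €3,078 remains; 20% of €3,078 = €615.60. Cost to member: €1,915.60. OOP to date €1,915.60.
Claim 2 (€10,020): deductible met; 20% of €10,020 = €2,004. Cost to member: €2,004. OOP to date €3,919.60.
Claim 3 (€1,625): deductible met; 20% of €1,625 = €325. Cost to member: €325. OOP to date €4,244.60.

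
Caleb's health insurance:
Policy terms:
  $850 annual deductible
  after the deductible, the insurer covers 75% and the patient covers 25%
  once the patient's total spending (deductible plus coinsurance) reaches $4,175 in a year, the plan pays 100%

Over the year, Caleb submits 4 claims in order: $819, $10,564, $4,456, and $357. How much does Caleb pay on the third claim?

$691.75

Claim 1 ($819): entire amount goes to the deductible. Patient owes $819 (running OOP $819).
Claim 2 ($10,564): deductible takes $31, $10,533 remains; patient's 25% is $2,633.25. Cost to patient: $2,664.25. OOP to date $3,483.25.
Claim 3 ($4,456): deductible met; 25% of $4,456 = $1,114. Adding that to $3,483.25 gives $4,597.25, past the $4,175 cap; patient pays only $4,175 − $3,483.25 = $691.75.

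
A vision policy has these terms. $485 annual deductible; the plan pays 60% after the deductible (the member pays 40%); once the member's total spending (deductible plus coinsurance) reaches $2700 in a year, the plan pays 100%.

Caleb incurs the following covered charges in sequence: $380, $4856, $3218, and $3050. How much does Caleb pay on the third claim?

Claim 1 — $380: entire amount goes to the deductible. Member pays $380; OOP now $380.
Claim 2 — $4856: deductible takes $105, $4751 remains; 40% of $4751 = $1900.40. Cost to member: $2005.40. OOP to date $2385.40.
Claim 3 — $3218: deductible already satisfied, so member's share is 40% × $3218 = $1287.20. That would push OOP to $3672.60, over the $2700 cap, so member pays $2700 − $2385.40 = $314.60.

$314.60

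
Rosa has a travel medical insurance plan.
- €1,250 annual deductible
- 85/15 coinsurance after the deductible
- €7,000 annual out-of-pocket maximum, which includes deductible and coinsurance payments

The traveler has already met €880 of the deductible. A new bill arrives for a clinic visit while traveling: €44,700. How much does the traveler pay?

€6,120

Deductible still to meet: €1,250 − €880 = €370.
That leaves €44,700 − €370 = €44,330 for coinsurance.
15% of €44,330 = €6,649.50 falls to the traveler.
That puts the traveler's cost at €370 + €6,649.50 = €7,019.50 before any cap.
Adding €7,019.50 to the €880 already spent would give €7,899.50, which exceeds the €7,000 cap; the traveler pays just €7,000 − €880 = €6,120.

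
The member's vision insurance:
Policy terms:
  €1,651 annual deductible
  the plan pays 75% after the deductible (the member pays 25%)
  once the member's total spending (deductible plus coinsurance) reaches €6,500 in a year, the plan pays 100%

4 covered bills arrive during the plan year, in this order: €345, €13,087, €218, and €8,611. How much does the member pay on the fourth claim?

€1,849.25

Bill 1, €345: all of it applies to the deductible. Member owes €345 (running OOP €345).
Bill 2, €13,087: deductible takes €1,306, €11,781 remains; member's 25% is €2,945.25. Member owes €4,251.25 (running OOP €4,596.25).
Bill 3, €218: deductible met; 25% of €218 = €54.50. Member pays €54.50; OOP now €4,650.75.
Bill 4, €8,611: deductible already satisfied, so member's share is 25% × €8,611 = €2,152.75. OOP would hit €6,803.50 > €6,500, so the cap limits the member to €6,500 − €4,650.75 = €1,849.25.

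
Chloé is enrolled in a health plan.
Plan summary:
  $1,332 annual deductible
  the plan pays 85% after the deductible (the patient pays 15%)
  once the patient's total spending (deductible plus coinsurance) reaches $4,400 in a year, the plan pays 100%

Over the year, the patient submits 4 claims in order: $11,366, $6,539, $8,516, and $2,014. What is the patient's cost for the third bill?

Claim 1 — $11,366: deductible takes $1,332, $10,034 remains; coinsurance $10,034 × 15% = $1,505.10. Patient owes $2,837.10 (running OOP $2,837.10).
Claim 2 — $6,539: deductible already satisfied, so patient's share is 15% × $6,539 = $980.85. Cost to patient: $980.85. OOP to date $3,817.95.
Claim 3 — $8,516: 15% coinsurance on $8,516 = $1,277.40. Adding that to $3,817.95 gives $5,095.35, past the $4,400 cap; patient pays only $4,400 − $3,817.95 = $582.05.

$582.05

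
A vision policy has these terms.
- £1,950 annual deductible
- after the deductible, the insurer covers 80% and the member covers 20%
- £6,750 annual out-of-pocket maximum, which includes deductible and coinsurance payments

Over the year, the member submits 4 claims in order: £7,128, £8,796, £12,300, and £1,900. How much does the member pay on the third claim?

Claim 1 (£7,128): deductible takes £1,950, £5,178 remains; member's 20% is £1,035.60. Member owes £2,985.60 (running OOP £2,985.60).
Claim 2 (£8,796): deductible met; 20% of £8,796 = £1,759.20. Member owes £1,759.20 (running OOP £4,744.80).
Claim 3 (£12,300): deductible met; 20% of £12,300 = £2,460. OOP would hit £7,204.80 > £6,750, so the cap limits the member to £6,750 − £4,744.80 = £2,005.20.

£2,005.20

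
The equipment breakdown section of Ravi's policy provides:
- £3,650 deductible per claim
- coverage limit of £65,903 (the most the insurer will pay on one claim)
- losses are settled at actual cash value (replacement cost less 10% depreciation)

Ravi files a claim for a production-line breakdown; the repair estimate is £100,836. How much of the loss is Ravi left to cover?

At 10% depreciation, ACV = £100,836 − £10,083.60 = £90,752.40.
After the deductible, £90,752.40 − £3,650 = £87,102.40 remains.
£87,102.40 exceeds the £65,903 limit, so the insurer pays the limit: £65,903.
The business owner bears the rest of the original loss: £100,836 − £65,903 = £34,933.

£34,933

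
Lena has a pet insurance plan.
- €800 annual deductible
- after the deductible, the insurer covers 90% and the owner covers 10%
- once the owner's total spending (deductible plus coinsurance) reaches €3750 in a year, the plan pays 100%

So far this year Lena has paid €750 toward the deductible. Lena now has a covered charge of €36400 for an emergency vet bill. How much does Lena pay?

€3000

Remaining deductible: €800 − €750 = €50.
After the €50 deductible portion, €36400 − €50 = €36350 is subject to coinsurance.
10% of €36350 = €3635 falls to the owner.
That puts the owner's cost at €50 + €3635 = €3685 before any cap.
Year-to-date out-of-pocket would reach €750 + €3685 = €4435, above the €3750 maximum, so the owner pays only €3750 − €750 = €3000.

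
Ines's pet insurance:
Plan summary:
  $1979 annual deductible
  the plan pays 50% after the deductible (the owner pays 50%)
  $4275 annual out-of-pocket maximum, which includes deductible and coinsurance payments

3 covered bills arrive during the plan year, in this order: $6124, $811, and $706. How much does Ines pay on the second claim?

Claim 1 ($6124): $1979 finishes the deductible; $4145 goes to coinsurance; 50% of $4145 = $2072.50. Owner owes $4051.50 (running OOP $4051.50).
Claim 2 ($811): deductible met; 50% of $811 = $405.50. Adding that to $4051.50 gives $4457, past the $4275 cap; owner pays only $4275 − $4051.50 = $223.50.

$223.50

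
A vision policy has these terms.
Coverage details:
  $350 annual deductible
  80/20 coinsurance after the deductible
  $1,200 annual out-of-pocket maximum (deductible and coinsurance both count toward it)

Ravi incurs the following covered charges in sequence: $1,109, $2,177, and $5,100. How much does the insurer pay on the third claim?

#1 ($1,109): deductible takes $350, $759 remains; coinsurance $759 × 20% = $151.80. Member owes $501.80 (running OOP $501.80). Insurer: $1,109 − $501.80 = $607.20.
#2 ($2,177): deductible already satisfied, so member's share is 20% × $2,177 = $435.40. Cost to member: $435.40. OOP to date $937.20. Insurer: $2,177 − $435.40 = $1,741.60.
#3 ($5,100): deductible met; 20% of $5,100 = $1,020. OOP would hit $1,957.20 > $1,200, so the cap limits the member to $1,200 − $937.20 = $262.80. Plan pays $5,100 − $262.80 = $4,837.20.

$4,837.20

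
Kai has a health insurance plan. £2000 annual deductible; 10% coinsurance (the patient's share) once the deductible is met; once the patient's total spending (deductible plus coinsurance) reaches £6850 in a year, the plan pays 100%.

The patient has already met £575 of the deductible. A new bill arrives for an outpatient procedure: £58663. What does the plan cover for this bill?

£52388

£575 of the £2000 deductible is already met, leaving £1425.
The remaining £57238 (= £58663 − £1425) moves to coinsurance.
10% of £57238 = £5723.80 falls to the patient.
Patient responsibility before any cap: £1425 + £5723.80 = £7148.80.
That would bring total out-of-pocket to £7723.80, past the £6850 cap. The patient is capped at £6850 − £575 = £6275 on this claim.
The plan picks up £58663 − £6275 = £52388.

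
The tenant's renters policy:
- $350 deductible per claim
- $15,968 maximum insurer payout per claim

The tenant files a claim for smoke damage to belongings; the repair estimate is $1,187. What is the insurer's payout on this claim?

$837

After the deductible, $1,187 − $350 = $837 remains.
$837 is within the $15,968 limit, so the insurer pays $837.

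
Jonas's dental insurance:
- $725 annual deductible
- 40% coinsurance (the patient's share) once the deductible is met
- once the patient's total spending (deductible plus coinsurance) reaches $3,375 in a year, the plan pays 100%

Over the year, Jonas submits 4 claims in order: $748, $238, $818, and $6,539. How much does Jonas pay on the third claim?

Claim 1 ($748): $725 finishes the deductible; $23 goes to coinsurance; 40% of $23 = $9.20. Patient owes $734.20 (running OOP $734.20).
Claim 2 ($238): deductible met; 40% of $238 = $95.20. Patient owes $95.20 (running OOP $829.40).
Claim 3 ($818): deductible met; 40% of $818 = $327.20. Patient owes $327.20 (running OOP $1,156.60).

$327.20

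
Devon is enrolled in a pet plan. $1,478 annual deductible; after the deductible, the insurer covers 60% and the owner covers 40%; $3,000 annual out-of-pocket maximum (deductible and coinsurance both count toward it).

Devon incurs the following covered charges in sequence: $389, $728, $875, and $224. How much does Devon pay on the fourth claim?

$89.60

#1 ($389): fully absorbed by the deductible. Cost to owner: $389. OOP to date $389.
#2 ($728): fully absorbed by the deductible. Owner pays $728; OOP now $1,117.
#3 ($875): $361 to deductible, leaving $514; coinsurance $514 × 40% = $205.60. Cost to owner: $566.60. OOP to date $1,683.60.
#4 ($224): deductible met; 40% of $224 = $89.60. Cost to owner: $89.60. OOP to date $1,773.20.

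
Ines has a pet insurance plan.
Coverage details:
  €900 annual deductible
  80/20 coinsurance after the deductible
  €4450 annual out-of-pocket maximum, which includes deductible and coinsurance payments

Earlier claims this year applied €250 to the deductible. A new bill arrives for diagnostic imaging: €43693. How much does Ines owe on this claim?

€250 of the €900 deductible is already met, leaving €650.
After the €650 deductible portion, €43693 − €650 = €43043 is subject to coinsurance.
20% of €43043 = €8608.60 falls to the owner.
That puts the owner's cost at €650 + €8608.60 = €9258.60 before any cap.
Adding €9258.60 to the €250 already spent would give €9508.60, which exceeds the €4450 cap; the owner pays just €4450 − €250 = €4200.

€4200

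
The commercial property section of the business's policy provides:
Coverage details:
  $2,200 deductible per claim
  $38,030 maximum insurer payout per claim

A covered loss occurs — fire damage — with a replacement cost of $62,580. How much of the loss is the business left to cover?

$24,550

Subtract the deductible: $62,580 − $2,200 = $60,380.
$60,380 exceeds the $38,030 limit, so the insurer pays the limit: $38,030.
Out of pocket: $62,580 − $38,030 = $24,550.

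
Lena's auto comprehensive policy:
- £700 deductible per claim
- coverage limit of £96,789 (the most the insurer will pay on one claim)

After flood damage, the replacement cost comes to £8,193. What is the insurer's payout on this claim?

Subtract the deductible: £8,193 − £700 = £7,493.
£7,493 is within the £96,789 limit, so the insurer pays £7,493.

£7,493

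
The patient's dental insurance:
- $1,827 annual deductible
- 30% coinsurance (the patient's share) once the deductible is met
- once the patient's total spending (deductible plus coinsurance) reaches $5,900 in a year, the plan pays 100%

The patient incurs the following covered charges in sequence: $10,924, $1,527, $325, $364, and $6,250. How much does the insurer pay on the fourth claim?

$254.80

Claim 1 ($10,924): $1,827 to deductible, leaving $9,097; 30% of $9,097 = $2,729.10. Patient owes $4,556.10 (running OOP $4,556.10). Plan pays $10,924 − $4,556.10 = $6,367.90.
Claim 2 ($1,527): deductible met; 30% of $1,527 = $458.10. Patient owes $458.10 (running OOP $5,014.20). Plan pays $1,527 − $458.10 = $1,068.90.
Claim 3 ($325): deductible met; 30% of $325 = $97.50. Patient owes $97.50 (running OOP $5,111.70). Plan pays $325 − $97.50 = $227.50.
Claim 4 ($364): deductible already satisfied, so patient's share is 30% × $364 = $109.20. Patient owes $109.20 (running OOP $5,220.90). Plan pays $364 − $109.20 = $254.80.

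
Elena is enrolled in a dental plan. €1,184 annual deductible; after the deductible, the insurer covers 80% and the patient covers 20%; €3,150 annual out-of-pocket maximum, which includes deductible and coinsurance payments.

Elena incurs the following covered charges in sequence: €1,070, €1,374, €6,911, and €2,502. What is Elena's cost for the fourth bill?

#1 (€1,070): all of it applies to the deductible. Cost to patient: €1,070. OOP to date €1,070.
#2 (€1,374): €114 to deductible, leaving €1,260; patient's 20% is €252. Patient owes €366 (running OOP €1,436).
#3 (€6,911): 20% coinsurance on €6,911 = €1,382.20. Patient pays €1,382.20; OOP now €2,818.20.
#4 (€2,502): deductible already satisfied, so patient's share is 20% × €2,502 = €500.40. That would push OOP to €3,318.60, over the €3,150 cap, so patient pays €3,150 − €2,818.20 = €331.80.

€331.80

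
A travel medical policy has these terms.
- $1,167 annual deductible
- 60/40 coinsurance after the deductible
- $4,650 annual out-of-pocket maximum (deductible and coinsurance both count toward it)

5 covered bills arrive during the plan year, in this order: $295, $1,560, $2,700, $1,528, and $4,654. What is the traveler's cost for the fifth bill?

Claim 1 — $295: fully absorbed by the deductible. Cost to traveler: $295. OOP to date $295.
Claim 2 — $1,560: deductible takes $872, $688 remains; traveler's 40% is $275.20. Traveler pays $1,147.20; OOP now $1,442.20.
Claim 3 — $2,700: deductible met; 40% of $2,700 = $1,080. Cost to traveler: $1,080. OOP to date $2,522.20.
Claim 4 — $1,528: deductible met; 40% of $1,528 = $611.20. Cost to traveler: $611.20. OOP to date $3,133.40.
Claim 5 — $4,654: deductible met; 40% of $4,654 = $1,861.60. Adding that to $3,133.40 gives $4,995, past the $4,650 cap; traveler pays only $4,650 − $3,133.40 = $1,516.60.

$1,516.60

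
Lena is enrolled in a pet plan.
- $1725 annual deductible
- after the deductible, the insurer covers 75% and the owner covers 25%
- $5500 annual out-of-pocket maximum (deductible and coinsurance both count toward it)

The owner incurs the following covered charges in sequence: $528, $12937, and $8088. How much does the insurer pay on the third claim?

$7248

#1 ($528): fully absorbed by the deductible. Owner owes $528 (running OOP $528). Plan pays $528 − $528 = $0.
#2 ($12937): $1197 to deductible, leaving $11740; 25% of $11740 = $2935. Owner pays $4132; OOP now $4660. Plan pays $12937 − $4132 = $8805.
#3 ($8088): deductible already satisfied, so owner's share is 25% × $8088 = $2022. Adding that to $4660 gives $6682, past the $5500 cap; owner pays only $5500 − $4660 = $840. Plan pays $8088 − $840 = $7248.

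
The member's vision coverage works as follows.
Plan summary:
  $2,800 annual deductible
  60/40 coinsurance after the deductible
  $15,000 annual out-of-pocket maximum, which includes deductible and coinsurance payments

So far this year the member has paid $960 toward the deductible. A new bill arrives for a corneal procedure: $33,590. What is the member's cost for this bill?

Deductible still to meet: $2,800 − $960 = $1,840.
That leaves $33,590 − $1,840 = $31,750 for coinsurance.
40% of $31,750 = $12,700 falls to the member.
Member responsibility before any cap: $1,840 + $12,700 = $14,540.
Year-to-date out-of-pocket would reach $960 + $14,540 = $15,500, above the $15,000 maximum, so the member pays only $15,000 − $960 = $14,040.

$14,040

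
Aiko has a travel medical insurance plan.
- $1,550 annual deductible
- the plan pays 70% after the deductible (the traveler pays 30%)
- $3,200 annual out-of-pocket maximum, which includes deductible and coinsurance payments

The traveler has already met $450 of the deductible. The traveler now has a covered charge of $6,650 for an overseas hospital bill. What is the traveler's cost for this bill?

$2,750

$450 of the $1,550 deductible is already met, leaving $1,100.
That leaves $6,650 − $1,100 = $5,550 for coinsurance.
Traveler's 30% share of $5,550 is $1,665.
That puts the traveler's cost at $1,100 + $1,665 = $2,765 before any cap.
Year-to-date out-of-pocket would reach $450 + $2,765 = $3,215, above the $3,200 maximum, so the traveler pays only $3,200 − $450 = $2,750.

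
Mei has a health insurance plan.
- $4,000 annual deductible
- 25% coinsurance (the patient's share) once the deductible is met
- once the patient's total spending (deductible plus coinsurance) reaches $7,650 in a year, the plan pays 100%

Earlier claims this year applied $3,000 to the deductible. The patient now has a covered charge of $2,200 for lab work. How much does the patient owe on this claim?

$1,300

Remaining deductible: $4,000 − $3,000 = $1,000.
That leaves $2,200 − $1,000 = $1,200 for coinsurance.
Patient's 25% share of $1,200 is $300.
So the patient owes $1,000 + $300 = $1,300 before any cap.
Cumulative spending $3,000 + $1,300 = $4,300 stays under the $7,650 maximum.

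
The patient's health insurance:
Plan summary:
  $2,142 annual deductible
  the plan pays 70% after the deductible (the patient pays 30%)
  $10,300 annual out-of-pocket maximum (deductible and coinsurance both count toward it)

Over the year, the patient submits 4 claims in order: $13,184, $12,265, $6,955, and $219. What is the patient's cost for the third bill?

$1,165.90

Claim 1 ($13,184): deductible takes $2,142, $11,042 remains; coinsurance $11,042 × 30% = $3,312.60. Patient pays $5,454.60; OOP now $5,454.60.
Claim 2 ($12,265): 30% coinsurance on $12,265 = $3,679.50. Patient owes $3,679.50 (running OOP $9,134.10).
Claim 3 ($6,955): deductible met; 30% of $6,955 = $2,086.50. OOP would hit $11,220.60 > $10,300, so the cap limits the patient to $10,300 − $9,134.10 = $1,165.90.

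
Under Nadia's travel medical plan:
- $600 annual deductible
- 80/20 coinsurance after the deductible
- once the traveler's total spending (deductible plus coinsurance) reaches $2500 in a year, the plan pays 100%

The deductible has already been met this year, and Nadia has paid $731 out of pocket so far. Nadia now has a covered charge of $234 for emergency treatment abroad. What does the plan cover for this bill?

$187.20

With the deductible met, the entire $234 is subject to coinsurance.
Coinsurance: $234 × 20% = $46.80.
Year-to-date out-of-pocket becomes $731 + $46.80 = $777.80, still under the $2500 maximum, so no cap applies.
Insurer pays the balance: $234 − $46.80 = $187.20.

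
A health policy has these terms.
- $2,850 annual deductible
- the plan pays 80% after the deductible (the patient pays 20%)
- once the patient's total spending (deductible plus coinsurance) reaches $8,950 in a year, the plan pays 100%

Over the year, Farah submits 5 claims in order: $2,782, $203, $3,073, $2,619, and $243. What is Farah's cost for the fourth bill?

Claim 1 — $2,782: all of it applies to the deductible. Cost to patient: $2,782. OOP to date $2,782.
Claim 2 — $203: deductible takes $68, $135 remains; coinsurance $135 × 20% = $27. Cost to patient: $95. OOP to date $2,877.
Claim 3 — $3,073: 20% coinsurance on $3,073 = $614.60. Cost to patient: $614.60. OOP to date $3,491.60.
Claim 4 — $2,619: deductible met; 20% of $2,619 = $523.80. Patient pays $523.80; OOP now $4,015.40.

$523.80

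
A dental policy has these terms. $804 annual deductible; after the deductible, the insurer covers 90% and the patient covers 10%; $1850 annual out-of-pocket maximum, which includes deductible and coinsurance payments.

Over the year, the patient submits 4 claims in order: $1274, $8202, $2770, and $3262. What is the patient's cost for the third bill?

Claim 1 — $1274: deductible takes $804, $470 remains; coinsurance $470 × 10% = $47. Patient pays $851; OOP now $851.
Claim 2 — $8202: deductible met; 10% of $8202 = $820.20. Patient pays $820.20; OOP now $1671.20.
Claim 3 — $2770: deductible met; 10% of $2770 = $277. That would push OOP to $1948.20, over the $1850 cap, so patient pays $1850 − $1671.20 = $178.80.

$178.80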